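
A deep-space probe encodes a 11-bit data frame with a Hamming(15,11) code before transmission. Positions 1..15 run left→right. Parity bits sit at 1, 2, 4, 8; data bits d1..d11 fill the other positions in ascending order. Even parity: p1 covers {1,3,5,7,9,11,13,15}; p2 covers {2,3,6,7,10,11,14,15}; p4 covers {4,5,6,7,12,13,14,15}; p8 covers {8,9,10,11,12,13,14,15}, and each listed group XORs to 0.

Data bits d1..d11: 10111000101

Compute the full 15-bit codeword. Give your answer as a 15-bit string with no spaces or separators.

101001111000101

Place data at non-parity positions: p1 p2 1 p4 0 1 1 p8 1 0 0 0 1 0 1
p1 (pos 1,3,5,7,9,11,13,15): XOR of data positions = 1⊕0⊕1⊕1⊕0⊕1⊕1 = 1
p2 (pos 2,3,6,7,10,11,14,15): XOR of data positions = 1⊕1⊕1⊕0⊕0⊕0⊕1 = 0
p4 (pos 4,5,6,7,12,13,14,15): XOR of data positions = 0⊕1⊕1⊕0⊕1⊕0⊕1 = 0
p8 (pos 8,9,10,11,12,13,14,15): XOR of data positions = 1⊕0⊕0⊕0⊕1⊕0⊕1 = 1
Codeword: 101001111000101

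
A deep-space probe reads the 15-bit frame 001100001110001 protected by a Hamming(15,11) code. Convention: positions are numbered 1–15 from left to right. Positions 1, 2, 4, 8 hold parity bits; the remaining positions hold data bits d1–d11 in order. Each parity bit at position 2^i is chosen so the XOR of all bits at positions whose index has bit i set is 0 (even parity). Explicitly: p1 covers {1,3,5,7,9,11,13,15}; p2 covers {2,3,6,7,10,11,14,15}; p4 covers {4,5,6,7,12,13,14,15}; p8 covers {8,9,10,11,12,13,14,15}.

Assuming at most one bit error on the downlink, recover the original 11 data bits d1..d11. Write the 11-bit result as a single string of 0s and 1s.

10001110001

s1 (pos 1,3,5,7,9,11,13,15): 0⊕1⊕0⊕0⊕1⊕1⊕0⊕1 = 0
s2 (pos 2,3,6,7,10,11,14,15): 0⊕1⊕0⊕0⊕1⊕1⊕0⊕1 = 0
s4 (pos 4,5,6,7,12,13,14,15): 1⊕0⊕0⊕0⊕0⊕0⊕0⊕1 = 0
s8 (pos 8,9,10,11,12,13,14,15): 0⊕1⊕1⊕1⊕0⊕0⊕0⊕1 = 0
Syndrome s8…s1 = 0000 → no error.
Read data bits from positions 3,5,6,7,9,10,11,12,13,14,15: 10001110001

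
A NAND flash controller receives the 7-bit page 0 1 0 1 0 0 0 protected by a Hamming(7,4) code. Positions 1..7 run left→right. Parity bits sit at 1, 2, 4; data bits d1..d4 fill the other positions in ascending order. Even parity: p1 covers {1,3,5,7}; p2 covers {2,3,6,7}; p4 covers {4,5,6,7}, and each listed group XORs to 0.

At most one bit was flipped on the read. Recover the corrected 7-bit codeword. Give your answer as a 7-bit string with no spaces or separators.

0101010

s1 (pos 1,3,5,7): 0⊕0⊕0⊕0 = 0
s2 (pos 2,3,6,7): 1⊕0⊕0⊕0 = 1
s4 (pos 4,5,6,7): 1⊕0⊕0⊕0 = 1
Syndrome s4…s1 = 110 → error at position 6.
Flip position 6: 0101000 → 0101010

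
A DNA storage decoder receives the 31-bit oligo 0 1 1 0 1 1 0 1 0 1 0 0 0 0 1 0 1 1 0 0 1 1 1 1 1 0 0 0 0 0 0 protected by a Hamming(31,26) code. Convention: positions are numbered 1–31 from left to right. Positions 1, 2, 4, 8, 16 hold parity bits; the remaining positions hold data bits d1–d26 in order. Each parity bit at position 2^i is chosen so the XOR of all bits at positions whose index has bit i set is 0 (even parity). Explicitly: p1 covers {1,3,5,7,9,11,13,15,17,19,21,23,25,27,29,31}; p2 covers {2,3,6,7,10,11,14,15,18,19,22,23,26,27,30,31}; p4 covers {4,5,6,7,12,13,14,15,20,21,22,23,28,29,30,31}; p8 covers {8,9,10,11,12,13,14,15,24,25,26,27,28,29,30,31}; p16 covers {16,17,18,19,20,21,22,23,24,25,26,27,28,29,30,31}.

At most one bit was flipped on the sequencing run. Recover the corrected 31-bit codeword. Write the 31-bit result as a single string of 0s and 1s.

s1 (pos 1,3,5,7,9,11,13,15,17,19,21,23,25,27,29,31): 0⊕1⊕1⊕0⊕0⊕0⊕0⊕1⊕1⊕0⊕1⊕1⊕1⊕0⊕0⊕0 = 1
s2 (pos 2,3,6,7,10,11,14,15,18,19,22,23,26,27,30,31): 1⊕1⊕1⊕0⊕1⊕0⊕0⊕1⊕1⊕0⊕1⊕1⊕0⊕0⊕0⊕0 = 0
s4 (pos 4,5,6,7,12,13,14,15,20,21,22,23,28,29,30,31): 0⊕1⊕1⊕0⊕0⊕0⊕0⊕1⊕0⊕1⊕1⊕1⊕0⊕0⊕0⊕0 = 0
s8 (pos 8,9,10,11,12,13,14,15,24,25,26,27,28,29,30,31): 1⊕0⊕1⊕0⊕0⊕0⊕0⊕1⊕1⊕1⊕0⊕0⊕0⊕0⊕0⊕0 = 1
s16 (pos 16,17,18,19,20,21,22,23,24,25,26,27,28,29,30,31): 0⊕1⊕1⊕0⊕0⊕1⊕1⊕1⊕1⊕1⊕0⊕0⊕0⊕0⊕0⊕0 = 1
Syndrome s16…s1 = 11001 → error at position 25.
Flip position 25: 0110110101000010110011111000000 → 0110110101000010110011110000000

0110110101000010110011110000000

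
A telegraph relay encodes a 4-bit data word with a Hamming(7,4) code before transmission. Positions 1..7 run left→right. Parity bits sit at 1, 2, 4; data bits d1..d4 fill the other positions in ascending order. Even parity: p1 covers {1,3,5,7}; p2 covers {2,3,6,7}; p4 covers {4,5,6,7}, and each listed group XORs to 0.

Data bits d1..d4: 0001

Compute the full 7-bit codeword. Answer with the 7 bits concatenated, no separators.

Place data at non-parity positions: p1 p2 0 p4 0 0 1
p1 (pos 1,3,5,7): XOR of data positions = 0⊕0⊕1 = 1
p2 (pos 2,3,6,7): XOR of data positions = 0⊕0⊕1 = 1
p4 (pos 4,5,6,7): XOR of data positions = 0⊕0⊕1 = 1
Codeword: 1101001

1101001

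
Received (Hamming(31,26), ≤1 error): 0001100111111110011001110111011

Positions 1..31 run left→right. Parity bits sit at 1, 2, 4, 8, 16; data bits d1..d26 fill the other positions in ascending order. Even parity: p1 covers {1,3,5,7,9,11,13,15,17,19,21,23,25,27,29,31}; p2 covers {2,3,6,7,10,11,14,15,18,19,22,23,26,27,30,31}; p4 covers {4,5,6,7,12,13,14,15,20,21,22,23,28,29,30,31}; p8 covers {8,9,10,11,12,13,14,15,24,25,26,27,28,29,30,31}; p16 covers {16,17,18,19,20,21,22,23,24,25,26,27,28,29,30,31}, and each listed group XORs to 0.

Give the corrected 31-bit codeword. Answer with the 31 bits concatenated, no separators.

s1 (pos 1,3,5,7,9,11,13,15,17,19,21,23,25,27,29,31): 0⊕0⊕1⊕0⊕1⊕1⊕1⊕1⊕0⊕1⊕0⊕1⊕0⊕1⊕0⊕1 = 1
s2 (pos 2,3,6,7,10,11,14,15,18,19,22,23,26,27,30,31): 0⊕0⊕0⊕0⊕1⊕1⊕1⊕1⊕1⊕1⊕1⊕1⊕1⊕1⊕1⊕1 = 0
s4 (pos 4,5,6,7,12,13,14,15,20,21,22,23,28,29,30,31): 1⊕1⊕0⊕0⊕1⊕1⊕1⊕1⊕0⊕0⊕1⊕1⊕1⊕0⊕1⊕1 = 1
s8 (pos 8,9,10,11,12,13,14,15,24,25,26,27,28,29,30,31): 1⊕1⊕1⊕1⊕1⊕1⊕1⊕1⊕1⊕0⊕1⊕1⊕1⊕0⊕1⊕1 = 0
s16 (pos 16,17,18,19,20,21,22,23,24,25,26,27,28,29,30,31): 0⊕0⊕1⊕1⊕0⊕0⊕1⊕1⊕1⊕0⊕1⊕1⊕1⊕0⊕1⊕1 = 0
Syndrome s16…s1 = 00101 → error at position 5.
Flip position 5: 0001100111111110011001110111011 → 0001000111111110011001110111011

0001000111111110011001110111011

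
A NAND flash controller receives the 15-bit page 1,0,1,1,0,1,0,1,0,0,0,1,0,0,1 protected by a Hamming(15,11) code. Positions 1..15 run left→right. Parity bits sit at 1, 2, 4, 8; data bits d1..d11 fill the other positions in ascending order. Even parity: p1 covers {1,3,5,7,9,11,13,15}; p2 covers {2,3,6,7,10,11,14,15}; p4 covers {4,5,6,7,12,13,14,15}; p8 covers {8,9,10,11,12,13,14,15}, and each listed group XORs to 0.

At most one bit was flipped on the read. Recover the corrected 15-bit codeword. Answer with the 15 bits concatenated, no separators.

s1 (pos 1,3,5,7,9,11,13,15): 1⊕1⊕0⊕0⊕0⊕0⊕0⊕1 = 1
s2 (pos 2,3,6,7,10,11,14,15): 0⊕1⊕1⊕0⊕0⊕0⊕0⊕1 = 1
s4 (pos 4,5,6,7,12,13,14,15): 1⊕0⊕1⊕0⊕1⊕0⊕0⊕1 = 0
s8 (pos 8,9,10,11,12,13,14,15): 1⊕0⊕0⊕0⊕1⊕0⊕0⊕1 = 1
Syndrome s8…s1 = 1011 → error at position 11.
Flip position 11: 101101010001001 → 101101010011001

101101010011001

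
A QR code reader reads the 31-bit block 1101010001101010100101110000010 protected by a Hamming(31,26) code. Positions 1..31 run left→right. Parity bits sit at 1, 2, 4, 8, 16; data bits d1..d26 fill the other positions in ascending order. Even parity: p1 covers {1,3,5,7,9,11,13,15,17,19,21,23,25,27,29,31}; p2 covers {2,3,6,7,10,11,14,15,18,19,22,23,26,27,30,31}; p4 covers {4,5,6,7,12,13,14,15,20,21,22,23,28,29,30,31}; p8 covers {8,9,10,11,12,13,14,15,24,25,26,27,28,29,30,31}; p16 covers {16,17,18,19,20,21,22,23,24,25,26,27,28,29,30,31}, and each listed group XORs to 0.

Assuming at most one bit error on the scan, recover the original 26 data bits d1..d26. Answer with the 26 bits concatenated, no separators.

s1 (pos 1,3,5,7,9,11,13,15,17,19,21,23,25,27,29,31): 1⊕0⊕0⊕0⊕0⊕1⊕1⊕1⊕1⊕0⊕0⊕1⊕0⊕0⊕0⊕0 = 0
s2 (pos 2,3,6,7,10,11,14,15,18,19,22,23,26,27,30,31): 1⊕0⊕1⊕0⊕1⊕1⊕0⊕1⊕0⊕0⊕1⊕1⊕0⊕0⊕1⊕0 = 0
s4 (pos 4,5,6,7,12,13,14,15,20,21,22,23,28,29,30,31): 1⊕0⊕1⊕0⊕0⊕1⊕0⊕1⊕1⊕0⊕1⊕1⊕0⊕0⊕1⊕0 = 0
s8 (pos 8,9,10,11,12,13,14,15,24,25,26,27,28,29,30,31): 0⊕0⊕1⊕1⊕0⊕1⊕0⊕1⊕1⊕0⊕0⊕0⊕0⊕0⊕1⊕0 = 0
s16 (pos 16,17,18,19,20,21,22,23,24,25,26,27,28,29,30,31): 0⊕1⊕0⊕0⊕1⊕0⊕1⊕1⊕1⊕0⊕0⊕0⊕0⊕0⊕1⊕0 = 0
Syndrome s16…s1 = 00000 → no error.
Read data bits from positions 3,5,6,7,9,10,11,12,13,14,15,17,18,19,20,21,22,23,24,25,26,27,28,29,30,31: 00100110101100101110000010

00100110101100101110000010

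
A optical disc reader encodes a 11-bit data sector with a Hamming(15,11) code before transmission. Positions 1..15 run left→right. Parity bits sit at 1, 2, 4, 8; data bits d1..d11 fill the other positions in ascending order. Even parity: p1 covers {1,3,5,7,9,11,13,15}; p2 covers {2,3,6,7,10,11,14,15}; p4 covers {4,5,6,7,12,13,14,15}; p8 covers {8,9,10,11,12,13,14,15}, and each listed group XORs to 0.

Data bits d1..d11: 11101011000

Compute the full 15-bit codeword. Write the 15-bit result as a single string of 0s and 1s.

011111011011000

Place data at non-parity positions: p1 p2 1 p4 1 1 0 p8 1 0 1 1 0 0 0
p1 (pos 1,3,5,7,9,11,13,15): XOR of data positions = 1⊕1⊕0⊕1⊕1⊕0⊕0 = 0
p2 (pos 2,3,6,7,10,11,14,15): XOR of data positions = 1⊕1⊕0⊕0⊕1⊕0⊕0 = 1
p4 (pos 4,5,6,7,12,13,14,15): XOR of data positions = 1⊕1⊕0⊕1⊕0⊕0⊕0 = 1
p8 (pos 8,9,10,11,12,13,14,15): XOR of data positions = 1⊕0⊕1⊕1⊕0⊕0⊕0 = 1
Codeword: 011111011011000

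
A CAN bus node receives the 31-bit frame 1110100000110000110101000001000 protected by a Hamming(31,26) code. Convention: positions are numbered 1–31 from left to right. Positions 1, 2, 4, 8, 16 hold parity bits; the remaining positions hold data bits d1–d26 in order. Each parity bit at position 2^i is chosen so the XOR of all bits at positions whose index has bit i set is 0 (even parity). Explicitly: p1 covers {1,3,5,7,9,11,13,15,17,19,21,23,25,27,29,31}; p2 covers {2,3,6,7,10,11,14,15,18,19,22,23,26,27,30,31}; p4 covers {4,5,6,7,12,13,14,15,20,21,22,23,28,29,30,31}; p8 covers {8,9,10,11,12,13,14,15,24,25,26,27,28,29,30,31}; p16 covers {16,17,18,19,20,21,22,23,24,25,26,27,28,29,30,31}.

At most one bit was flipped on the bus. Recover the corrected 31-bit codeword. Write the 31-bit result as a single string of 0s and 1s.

s1 (pos 1,3,5,7,9,11,13,15,17,19,21,23,25,27,29,31): 1⊕1⊕1⊕0⊕0⊕1⊕0⊕0⊕1⊕0⊕0⊕0⊕0⊕0⊕0⊕0 = 1
s2 (pos 2,3,6,7,10,11,14,15,18,19,22,23,26,27,30,31): 1⊕1⊕0⊕0⊕0⊕1⊕0⊕0⊕1⊕0⊕1⊕0⊕0⊕0⊕0⊕0 = 1
s4 (pos 4,5,6,7,12,13,14,15,20,21,22,23,28,29,30,31): 0⊕1⊕0⊕0⊕1⊕0⊕0⊕0⊕1⊕0⊕1⊕0⊕1⊕0⊕0⊕0 = 1
s8 (pos 8,9,10,11,12,13,14,15,24,25,26,27,28,29,30,31): 0⊕0⊕0⊕1⊕1⊕0⊕0⊕0⊕0⊕0⊕0⊕0⊕1⊕0⊕0⊕0 = 1
s16 (pos 16,17,18,19,20,21,22,23,24,25,26,27,28,29,30,31): 0⊕1⊕1⊕0⊕1⊕0⊕1⊕0⊕0⊕0⊕0⊕0⊕1⊕0⊕0⊕0 = 1
Syndrome s16…s1 = 11111 → error at position 31.
Flip position 31: 1110100000110000110101000001000 → 1110100000110000110101000001001

1110100000110000110101000001001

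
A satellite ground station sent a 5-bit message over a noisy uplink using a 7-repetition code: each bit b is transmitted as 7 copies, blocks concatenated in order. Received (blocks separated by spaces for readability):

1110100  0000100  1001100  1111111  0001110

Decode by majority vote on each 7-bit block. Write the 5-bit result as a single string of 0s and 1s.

10010

Block 1 (1110100): 4 ones → 1
Block 2 (0000100): 1 one → 0
Block 3 (1001100): 3 ones → 0
Block 4 (1111111): 7 ones → 1
Block 5 (0001110): 3 ones → 0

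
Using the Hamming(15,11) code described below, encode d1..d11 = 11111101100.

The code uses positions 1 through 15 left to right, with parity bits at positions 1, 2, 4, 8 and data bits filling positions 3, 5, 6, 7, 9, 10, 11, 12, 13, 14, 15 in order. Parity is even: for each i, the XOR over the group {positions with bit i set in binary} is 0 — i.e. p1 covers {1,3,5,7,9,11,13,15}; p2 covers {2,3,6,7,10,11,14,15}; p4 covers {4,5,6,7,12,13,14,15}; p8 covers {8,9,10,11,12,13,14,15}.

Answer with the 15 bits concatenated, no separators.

101111101101100

Place data at non-parity positions: p1 p2 1 p4 1 1 1 p8 1 1 0 1 1 0 0
p1 (pos 1,3,5,7,9,11,13,15): XOR of data positions = 1⊕1⊕1⊕1⊕0⊕1⊕0 = 1
p2 (pos 2,3,6,7,10,11,14,15): XOR of data positions = 1⊕1⊕1⊕1⊕0⊕0⊕0 = 0
p4 (pos 4,5,6,7,12,13,14,15): XOR of data positions = 1⊕1⊕1⊕1⊕1⊕0⊕0 = 1
p8 (pos 8,9,10,11,12,13,14,15): XOR of data positions = 1⊕1⊕0⊕1⊕1⊕0⊕0 = 0
Codeword: 101111101101100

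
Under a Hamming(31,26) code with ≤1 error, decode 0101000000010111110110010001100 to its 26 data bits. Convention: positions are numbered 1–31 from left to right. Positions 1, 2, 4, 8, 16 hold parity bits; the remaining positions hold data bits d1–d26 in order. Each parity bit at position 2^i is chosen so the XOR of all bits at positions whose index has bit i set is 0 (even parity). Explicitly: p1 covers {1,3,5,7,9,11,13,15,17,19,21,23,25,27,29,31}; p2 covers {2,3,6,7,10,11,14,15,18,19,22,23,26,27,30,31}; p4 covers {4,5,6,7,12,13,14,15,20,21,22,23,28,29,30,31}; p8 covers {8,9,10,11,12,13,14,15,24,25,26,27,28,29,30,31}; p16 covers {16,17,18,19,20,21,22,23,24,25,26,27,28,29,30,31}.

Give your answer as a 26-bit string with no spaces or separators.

00000001011110110010001100

s1 (pos 1,3,5,7,9,11,13,15,17,19,21,23,25,27,29,31): 0⊕0⊕0⊕0⊕0⊕0⊕0⊕1⊕1⊕0⊕1⊕0⊕0⊕0⊕1⊕0 = 0
s2 (pos 2,3,6,7,10,11,14,15,18,19,22,23,26,27,30,31): 1⊕0⊕0⊕0⊕0⊕0⊕1⊕1⊕1⊕0⊕0⊕0⊕0⊕0⊕0⊕0 = 0
s4 (pos 4,5,6,7,12,13,14,15,20,21,22,23,28,29,30,31): 1⊕0⊕0⊕0⊕1⊕0⊕1⊕1⊕1⊕1⊕0⊕0⊕1⊕1⊕0⊕0 = 0
s8 (pos 8,9,10,11,12,13,14,15,24,25,26,27,28,29,30,31): 0⊕0⊕0⊕0⊕1⊕0⊕1⊕1⊕1⊕0⊕0⊕0⊕1⊕1⊕0⊕0 = 0
s16 (pos 16,17,18,19,20,21,22,23,24,25,26,27,28,29,30,31): 1⊕1⊕1⊕0⊕1⊕1⊕0⊕0⊕1⊕0⊕0⊕0⊕1⊕1⊕0⊕0 = 0
Syndrome s16…s1 = 00000 → no error.
Read data bits from positions 3,5,6,7,9,10,11,12,13,14,15,17,18,19,20,21,22,23,24,25,26,27,28,29,30,31: 00000001011110110010001100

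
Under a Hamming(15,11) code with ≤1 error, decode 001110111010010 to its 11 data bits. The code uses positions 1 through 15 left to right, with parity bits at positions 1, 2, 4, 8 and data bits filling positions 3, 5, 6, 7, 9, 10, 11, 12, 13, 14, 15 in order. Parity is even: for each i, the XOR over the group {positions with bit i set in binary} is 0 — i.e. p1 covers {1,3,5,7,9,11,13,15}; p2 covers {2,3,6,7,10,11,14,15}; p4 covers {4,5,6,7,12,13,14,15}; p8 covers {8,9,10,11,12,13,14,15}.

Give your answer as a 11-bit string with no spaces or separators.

11011010010

s1 (pos 1,3,5,7,9,11,13,15): 0⊕1⊕1⊕1⊕1⊕1⊕0⊕0 = 1
s2 (pos 2,3,6,7,10,11,14,15): 0⊕1⊕0⊕1⊕0⊕1⊕1⊕0 = 0
s4 (pos 4,5,6,7,12,13,14,15): 1⊕1⊕0⊕1⊕0⊕0⊕1⊕0 = 0
s8 (pos 8,9,10,11,12,13,14,15): 1⊕1⊕0⊕1⊕0⊕0⊕1⊕0 = 0
Syndrome s8…s1 = 0001 → error at position 1.
Flip position 1: 001110111010010 → 101110111010010
Read data bits from positions 3,5,6,7,9,10,11,12,13,14,15: 11011010010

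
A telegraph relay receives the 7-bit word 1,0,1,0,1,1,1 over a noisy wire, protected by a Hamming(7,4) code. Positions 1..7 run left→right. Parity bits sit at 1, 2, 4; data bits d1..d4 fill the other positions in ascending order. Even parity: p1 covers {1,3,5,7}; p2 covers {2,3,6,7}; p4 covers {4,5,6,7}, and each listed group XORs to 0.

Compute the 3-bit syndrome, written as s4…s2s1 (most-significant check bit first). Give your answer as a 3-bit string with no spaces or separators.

110

s1 (pos 1,3,5,7): 1⊕1⊕1⊕1 = 0
s2 (pos 2,3,6,7): 0⊕1⊕1⊕1 = 1
s4 (pos 4,5,6,7): 0⊕1⊕1⊕1 = 1
Syndrome s4…s1 = 110 → error at position 6.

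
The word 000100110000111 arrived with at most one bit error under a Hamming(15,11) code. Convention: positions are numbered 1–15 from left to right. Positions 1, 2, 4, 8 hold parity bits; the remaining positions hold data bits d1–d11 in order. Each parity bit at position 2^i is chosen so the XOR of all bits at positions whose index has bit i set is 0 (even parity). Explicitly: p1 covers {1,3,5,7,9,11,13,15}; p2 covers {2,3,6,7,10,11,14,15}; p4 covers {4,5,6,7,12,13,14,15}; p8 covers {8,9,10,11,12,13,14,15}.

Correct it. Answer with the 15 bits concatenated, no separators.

000100010000111

s1 (pos 1,3,5,7,9,11,13,15): 0⊕0⊕0⊕1⊕0⊕0⊕1⊕1 = 1
s2 (pos 2,3,6,7,10,11,14,15): 0⊕0⊕0⊕1⊕0⊕0⊕1⊕1 = 1
s4 (pos 4,5,6,7,12,13,14,15): 1⊕0⊕0⊕1⊕0⊕1⊕1⊕1 = 1
s8 (pos 8,9,10,11,12,13,14,15): 1⊕0⊕0⊕0⊕0⊕1⊕1⊕1 = 0
Syndrome s8…s1 = 0111 → error at position 7.
Flip position 7: 000100110000111 → 000100010000111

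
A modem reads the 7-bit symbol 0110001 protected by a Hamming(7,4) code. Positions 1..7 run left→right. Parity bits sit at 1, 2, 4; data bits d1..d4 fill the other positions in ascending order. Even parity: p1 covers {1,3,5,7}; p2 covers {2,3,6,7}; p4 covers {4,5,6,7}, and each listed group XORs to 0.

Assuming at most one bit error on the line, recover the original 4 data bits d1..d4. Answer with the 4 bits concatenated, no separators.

1011

s1 (pos 1,3,5,7): 0⊕1⊕0⊕1 = 0
s2 (pos 2,3,6,7): 1⊕1⊕0⊕1 = 1
s4 (pos 4,5,6,7): 0⊕0⊕0⊕1 = 1
Syndrome s4…s1 = 110 → error at position 6.
Flip position 6: 0110001 → 0110011
Read data bits from positions 3,5,6,7: 1011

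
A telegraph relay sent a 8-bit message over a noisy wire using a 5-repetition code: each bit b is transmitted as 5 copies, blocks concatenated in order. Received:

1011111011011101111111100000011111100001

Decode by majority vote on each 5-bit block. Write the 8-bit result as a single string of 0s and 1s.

Block 1 (10111): 4 ones → 1
Block 2 (11011): 4 ones → 1
Block 3 (01110): 3 ones → 1
Block 4 (11111): 5 ones → 1
Block 5 (11100): 3 ones → 1
Block 6 (00001): 1 one → 0
Block 7 (11111): 5 ones → 1
Block 8 (00001): 1 one → 0

11111010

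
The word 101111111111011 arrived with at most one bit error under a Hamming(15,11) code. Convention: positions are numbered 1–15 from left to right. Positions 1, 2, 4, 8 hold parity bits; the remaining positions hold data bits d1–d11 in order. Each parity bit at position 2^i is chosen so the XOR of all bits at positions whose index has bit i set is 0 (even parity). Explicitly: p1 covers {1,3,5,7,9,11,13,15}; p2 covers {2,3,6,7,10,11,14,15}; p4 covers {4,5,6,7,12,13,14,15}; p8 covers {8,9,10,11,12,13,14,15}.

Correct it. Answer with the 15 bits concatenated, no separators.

101111111111010

s1 (pos 1,3,5,7,9,11,13,15): 1⊕1⊕1⊕1⊕1⊕1⊕0⊕1 = 1
s2 (pos 2,3,6,7,10,11,14,15): 0⊕1⊕1⊕1⊕1⊕1⊕1⊕1 = 1
s4 (pos 4,5,6,7,12,13,14,15): 1⊕1⊕1⊕1⊕1⊕0⊕1⊕1 = 1
s8 (pos 8,9,10,11,12,13,14,15): 1⊕1⊕1⊕1⊕1⊕0⊕1⊕1 = 1
Syndrome s8…s1 = 1111 → error at position 15.
Flip position 15: 101111111111011 → 101111111111010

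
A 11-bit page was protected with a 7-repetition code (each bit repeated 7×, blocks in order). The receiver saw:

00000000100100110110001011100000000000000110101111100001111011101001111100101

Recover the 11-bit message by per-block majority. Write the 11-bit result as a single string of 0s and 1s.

00110010111

Block 1 (0000000): 0 ones → 0
Block 2 (0100100): 2 ones → 0
Block 3 (1101100): 4 ones → 1
Block 4 (0101110): 4 ones → 1
Block 5 (0000000): 0 ones → 0
Block 6 (0000001): 1 one → 0
Block 7 (1010111): 5 ones → 1
Block 8 (1100001): 3 ones → 0
Block 9 (1110111): 6 ones → 1
Block 10 (0100111): 4 ones → 1
Block 11 (1100101): 4 ones → 1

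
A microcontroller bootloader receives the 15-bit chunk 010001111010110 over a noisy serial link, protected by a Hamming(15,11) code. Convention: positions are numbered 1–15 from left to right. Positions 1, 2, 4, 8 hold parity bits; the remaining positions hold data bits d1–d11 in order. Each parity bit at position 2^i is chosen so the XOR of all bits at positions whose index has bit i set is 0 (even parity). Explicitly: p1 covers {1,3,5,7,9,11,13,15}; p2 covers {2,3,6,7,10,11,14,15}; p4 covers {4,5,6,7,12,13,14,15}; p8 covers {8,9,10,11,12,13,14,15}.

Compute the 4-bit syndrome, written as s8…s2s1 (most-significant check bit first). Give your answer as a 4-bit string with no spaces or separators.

1010

s1 (pos 1,3,5,7,9,11,13,15): 0⊕0⊕0⊕1⊕1⊕1⊕1⊕0 = 0
s2 (pos 2,3,6,7,10,11,14,15): 1⊕0⊕1⊕1⊕0⊕1⊕1⊕0 = 1
s4 (pos 4,5,6,7,12,13,14,15): 0⊕0⊕1⊕1⊕0⊕1⊕1⊕0 = 0
s8 (pos 8,9,10,11,12,13,14,15): 1⊕1⊕0⊕1⊕0⊕1⊕1⊕0 = 1
Syndrome s8…s1 = 1010 → error at position 10.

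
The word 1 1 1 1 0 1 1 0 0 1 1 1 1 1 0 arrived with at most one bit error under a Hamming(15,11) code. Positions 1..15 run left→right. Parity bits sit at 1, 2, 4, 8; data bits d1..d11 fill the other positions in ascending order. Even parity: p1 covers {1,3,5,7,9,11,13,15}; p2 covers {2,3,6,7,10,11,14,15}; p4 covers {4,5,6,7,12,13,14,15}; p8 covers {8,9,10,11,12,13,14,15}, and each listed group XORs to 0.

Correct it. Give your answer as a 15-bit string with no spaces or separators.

s1 (pos 1,3,5,7,9,11,13,15): 1⊕1⊕0⊕1⊕0⊕1⊕1⊕0 = 1
s2 (pos 2,3,6,7,10,11,14,15): 1⊕1⊕1⊕1⊕1⊕1⊕1⊕0 = 1
s4 (pos 4,5,6,7,12,13,14,15): 1⊕0⊕1⊕1⊕1⊕1⊕1⊕0 = 0
s8 (pos 8,9,10,11,12,13,14,15): 0⊕0⊕1⊕1⊕1⊕1⊕1⊕0 = 1
Syndrome s8…s1 = 1011 → error at position 11.
Flip position 11: 111101100111110 → 111101100101110

111101100101110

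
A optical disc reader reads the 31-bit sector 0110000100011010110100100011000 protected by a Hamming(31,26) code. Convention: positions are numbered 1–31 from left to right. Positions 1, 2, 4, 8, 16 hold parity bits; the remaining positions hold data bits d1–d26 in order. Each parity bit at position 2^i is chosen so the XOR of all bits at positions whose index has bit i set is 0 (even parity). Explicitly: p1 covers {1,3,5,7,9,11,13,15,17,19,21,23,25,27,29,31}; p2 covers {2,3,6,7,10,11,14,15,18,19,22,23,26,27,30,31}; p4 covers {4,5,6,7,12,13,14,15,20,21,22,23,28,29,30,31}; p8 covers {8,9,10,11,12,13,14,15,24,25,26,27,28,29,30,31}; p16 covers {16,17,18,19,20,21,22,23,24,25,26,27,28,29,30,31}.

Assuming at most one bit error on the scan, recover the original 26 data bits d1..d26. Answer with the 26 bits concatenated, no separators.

10000001101110100100011000

s1 (pos 1,3,5,7,9,11,13,15,17,19,21,23,25,27,29,31): 0⊕1⊕0⊕0⊕0⊕0⊕1⊕1⊕1⊕0⊕0⊕1⊕0⊕1⊕0⊕0 = 0
s2 (pos 2,3,6,7,10,11,14,15,18,19,22,23,26,27,30,31): 1⊕1⊕0⊕0⊕0⊕0⊕0⊕1⊕1⊕0⊕0⊕1⊕0⊕1⊕0⊕0 = 0
s4 (pos 4,5,6,7,12,13,14,15,20,21,22,23,28,29,30,31): 0⊕0⊕0⊕0⊕1⊕1⊕0⊕1⊕1⊕0⊕0⊕1⊕1⊕0⊕0⊕0 = 0
s8 (pos 8,9,10,11,12,13,14,15,24,25,26,27,28,29,30,31): 1⊕0⊕0⊕0⊕1⊕1⊕0⊕1⊕0⊕0⊕0⊕1⊕1⊕0⊕0⊕0 = 0
s16 (pos 16,17,18,19,20,21,22,23,24,25,26,27,28,29,30,31): 0⊕1⊕1⊕0⊕1⊕0⊕0⊕1⊕0⊕0⊕0⊕1⊕1⊕0⊕0⊕0 = 0
Syndrome s16…s1 = 00000 → no error.
Read data bits from positions 3,5,6,7,9,10,11,12,13,14,15,17,18,19,20,21,22,23,24,25,26,27,28,29,30,31: 10000001101110100100011000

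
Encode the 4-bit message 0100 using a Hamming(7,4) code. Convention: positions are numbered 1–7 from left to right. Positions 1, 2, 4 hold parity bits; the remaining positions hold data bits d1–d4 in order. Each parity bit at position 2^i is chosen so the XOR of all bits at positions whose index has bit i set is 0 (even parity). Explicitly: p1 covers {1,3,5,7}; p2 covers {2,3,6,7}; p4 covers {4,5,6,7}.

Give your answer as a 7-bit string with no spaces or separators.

Place data at non-parity positions: p1 p2 0 p4 1 0 0
p1 (pos 1,3,5,7): XOR of data positions = 0⊕1⊕0 = 1
p2 (pos 2,3,6,7): XOR of data positions = 0⊕0⊕0 = 0
p4 (pos 4,5,6,7): XOR of data positions = 1⊕0⊕0 = 1
Codeword: 1001100

1001100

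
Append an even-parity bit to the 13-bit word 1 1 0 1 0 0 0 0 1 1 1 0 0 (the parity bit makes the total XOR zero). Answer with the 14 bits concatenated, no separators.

XOR of the 13 data bits: 1⊕1⊕0⊕1⊕0⊕0⊕0⊕0⊕1⊕1⊕1⊕0⊕0 = 0
Parity bit = 0 (so all 14 bits XOR to 0).

11010000111000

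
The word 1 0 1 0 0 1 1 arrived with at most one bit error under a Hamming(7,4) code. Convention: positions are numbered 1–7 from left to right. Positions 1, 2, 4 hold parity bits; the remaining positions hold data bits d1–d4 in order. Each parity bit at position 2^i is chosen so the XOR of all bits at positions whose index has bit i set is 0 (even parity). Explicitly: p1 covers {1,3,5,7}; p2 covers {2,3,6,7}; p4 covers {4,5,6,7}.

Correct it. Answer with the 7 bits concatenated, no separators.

s1 (pos 1,3,5,7): 1⊕1⊕0⊕1 = 1
s2 (pos 2,3,6,7): 0⊕1⊕1⊕1 = 1
s4 (pos 4,5,6,7): 0⊕0⊕1⊕1 = 0
Syndrome s4…s1 = 011 → error at position 3.
Flip position 3: 1010011 → 1000011

1000011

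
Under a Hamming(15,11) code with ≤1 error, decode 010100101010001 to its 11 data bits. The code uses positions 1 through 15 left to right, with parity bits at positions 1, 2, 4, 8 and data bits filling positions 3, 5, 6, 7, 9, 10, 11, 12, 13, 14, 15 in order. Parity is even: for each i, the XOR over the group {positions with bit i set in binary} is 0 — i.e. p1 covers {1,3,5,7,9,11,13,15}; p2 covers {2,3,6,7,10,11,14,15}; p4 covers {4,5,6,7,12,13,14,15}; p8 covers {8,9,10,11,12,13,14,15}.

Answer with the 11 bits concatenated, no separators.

00011011001

s1 (pos 1,3,5,7,9,11,13,15): 0⊕0⊕0⊕1⊕1⊕1⊕0⊕1 = 0
s2 (pos 2,3,6,7,10,11,14,15): 1⊕0⊕0⊕1⊕0⊕1⊕0⊕1 = 0
s4 (pos 4,5,6,7,12,13,14,15): 1⊕0⊕0⊕1⊕0⊕0⊕0⊕1 = 1
s8 (pos 8,9,10,11,12,13,14,15): 0⊕1⊕0⊕1⊕0⊕0⊕0⊕1 = 1
Syndrome s8…s1 = 1100 → error at position 12.
Flip position 12: 010100101010001 → 010100101011001
Read data bits from positions 3,5,6,7,9,10,11,12,13,14,15: 00011011001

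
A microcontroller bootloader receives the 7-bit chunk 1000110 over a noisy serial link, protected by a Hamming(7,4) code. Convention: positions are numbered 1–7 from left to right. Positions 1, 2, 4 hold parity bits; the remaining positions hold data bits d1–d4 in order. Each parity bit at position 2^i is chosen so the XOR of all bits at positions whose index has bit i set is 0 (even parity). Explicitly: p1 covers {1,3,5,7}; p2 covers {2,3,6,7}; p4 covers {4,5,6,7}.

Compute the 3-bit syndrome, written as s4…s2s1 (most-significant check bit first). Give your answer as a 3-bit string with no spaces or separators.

s1 (pos 1,3,5,7): 1⊕0⊕1⊕0 = 0
s2 (pos 2,3,6,7): 0⊕0⊕1⊕0 = 1
s4 (pos 4,5,6,7): 0⊕1⊕1⊕0 = 0
Syndrome s4…s1 = 010 → error at position 2.

010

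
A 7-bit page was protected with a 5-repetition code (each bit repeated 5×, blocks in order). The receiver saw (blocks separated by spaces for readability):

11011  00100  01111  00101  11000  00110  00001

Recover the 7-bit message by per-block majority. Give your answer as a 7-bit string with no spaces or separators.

1010000

Block 1 (11011): 4 ones → 1
Block 2 (00100): 1 one → 0
Block 3 (01111): 4 ones → 1
Block 4 (00101): 2 ones → 0
Block 5 (11000): 2 ones → 0
Block 6 (00110): 2 ones → 0
Block 7 (00001): 1 one → 0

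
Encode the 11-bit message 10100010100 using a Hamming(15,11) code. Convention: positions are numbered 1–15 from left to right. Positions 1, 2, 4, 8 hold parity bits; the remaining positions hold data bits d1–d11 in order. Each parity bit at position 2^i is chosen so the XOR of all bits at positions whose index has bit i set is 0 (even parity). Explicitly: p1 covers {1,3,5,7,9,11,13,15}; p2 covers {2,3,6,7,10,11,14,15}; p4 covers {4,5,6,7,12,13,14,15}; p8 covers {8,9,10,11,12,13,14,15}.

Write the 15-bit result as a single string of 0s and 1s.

Place data at non-parity positions: p1 p2 1 p4 0 1 0 p8 0 0 1 0 1 0 0
p1 (pos 1,3,5,7,9,11,13,15): XOR of data positions = 1⊕0⊕0⊕0⊕1⊕1⊕0 = 1
p2 (pos 2,3,6,7,10,11,14,15): XOR of data positions = 1⊕1⊕0⊕0⊕1⊕0⊕0 = 1
p4 (pos 4,5,6,7,12,13,14,15): XOR of data positions = 0⊕1⊕0⊕0⊕1⊕0⊕0 = 0
p8 (pos 8,9,10,11,12,13,14,15): XOR of data positions = 0⊕0⊕1⊕0⊕1⊕0⊕0 = 0
Codeword: 111001000010100

111001000010100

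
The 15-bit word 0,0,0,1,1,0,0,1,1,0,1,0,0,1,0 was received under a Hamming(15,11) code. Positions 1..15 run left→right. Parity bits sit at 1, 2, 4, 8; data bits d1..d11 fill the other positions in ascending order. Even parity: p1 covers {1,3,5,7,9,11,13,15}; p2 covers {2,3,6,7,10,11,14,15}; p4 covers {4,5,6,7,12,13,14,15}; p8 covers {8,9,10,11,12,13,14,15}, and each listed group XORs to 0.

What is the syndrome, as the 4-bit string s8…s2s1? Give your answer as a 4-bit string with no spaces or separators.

0101

s1 (pos 1,3,5,7,9,11,13,15): 0⊕0⊕1⊕0⊕1⊕1⊕0⊕0 = 1
s2 (pos 2,3,6,7,10,11,14,15): 0⊕0⊕0⊕0⊕0⊕1⊕1⊕0 = 0
s4 (pos 4,5,6,7,12,13,14,15): 1⊕1⊕0⊕0⊕0⊕0⊕1⊕0 = 1
s8 (pos 8,9,10,11,12,13,14,15): 1⊕1⊕0⊕1⊕0⊕0⊕1⊕0 = 0
Syndrome s8…s1 = 0101 → error at position 5.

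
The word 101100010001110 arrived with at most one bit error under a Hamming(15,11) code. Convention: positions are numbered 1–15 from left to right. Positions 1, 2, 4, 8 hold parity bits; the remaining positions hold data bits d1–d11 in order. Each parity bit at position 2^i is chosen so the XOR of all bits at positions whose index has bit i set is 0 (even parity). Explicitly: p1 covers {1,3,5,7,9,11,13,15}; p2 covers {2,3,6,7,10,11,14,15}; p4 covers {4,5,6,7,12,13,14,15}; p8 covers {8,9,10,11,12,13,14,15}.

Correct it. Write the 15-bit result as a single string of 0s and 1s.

s1 (pos 1,3,5,7,9,11,13,15): 1⊕1⊕0⊕0⊕0⊕0⊕1⊕0 = 1
s2 (pos 2,3,6,7,10,11,14,15): 0⊕1⊕0⊕0⊕0⊕0⊕1⊕0 = 0
s4 (pos 4,5,6,7,12,13,14,15): 1⊕0⊕0⊕0⊕1⊕1⊕1⊕0 = 0
s8 (pos 8,9,10,11,12,13,14,15): 1⊕0⊕0⊕0⊕1⊕1⊕1⊕0 = 0
Syndrome s8…s1 = 0001 → error at position 1.
Flip position 1: 101100010001110 → 001100010001110

001100010001110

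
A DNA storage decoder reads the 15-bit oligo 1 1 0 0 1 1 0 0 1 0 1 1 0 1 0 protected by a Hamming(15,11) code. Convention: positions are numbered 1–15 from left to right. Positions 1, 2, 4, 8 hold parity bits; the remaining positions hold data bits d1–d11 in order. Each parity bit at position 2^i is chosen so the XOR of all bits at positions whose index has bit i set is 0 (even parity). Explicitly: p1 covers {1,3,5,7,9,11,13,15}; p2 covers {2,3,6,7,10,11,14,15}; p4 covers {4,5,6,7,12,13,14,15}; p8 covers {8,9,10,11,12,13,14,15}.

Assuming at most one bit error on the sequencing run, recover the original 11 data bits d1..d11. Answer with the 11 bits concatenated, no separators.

01101011010

s1 (pos 1,3,5,7,9,11,13,15): 1⊕0⊕1⊕0⊕1⊕1⊕0⊕0 = 0
s2 (pos 2,3,6,7,10,11,14,15): 1⊕0⊕1⊕0⊕0⊕1⊕1⊕0 = 0
s4 (pos 4,5,6,7,12,13,14,15): 0⊕1⊕1⊕0⊕1⊕0⊕1⊕0 = 0
s8 (pos 8,9,10,11,12,13,14,15): 0⊕1⊕0⊕1⊕1⊕0⊕1⊕0 = 0
Syndrome s8…s1 = 0000 → no error.
Read data bits from positions 3,5,6,7,9,10,11,12,13,14,15: 01101011010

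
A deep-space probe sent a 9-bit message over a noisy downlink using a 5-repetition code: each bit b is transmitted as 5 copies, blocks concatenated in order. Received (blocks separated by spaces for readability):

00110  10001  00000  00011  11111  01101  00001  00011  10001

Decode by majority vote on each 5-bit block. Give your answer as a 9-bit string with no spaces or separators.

000011000

Block 1 (00110): 2 ones → 0
Block 2 (10001): 2 ones → 0
Block 3 (00000): 0 ones → 0
Block 4 (00011): 2 ones → 0
Block 5 (11111): 5 ones → 1
Block 6 (01101): 3 ones → 1
Block 7 (00001): 1 one → 0
Block 8 (00011): 2 ones → 0
Block 9 (10001): 2 ones → 0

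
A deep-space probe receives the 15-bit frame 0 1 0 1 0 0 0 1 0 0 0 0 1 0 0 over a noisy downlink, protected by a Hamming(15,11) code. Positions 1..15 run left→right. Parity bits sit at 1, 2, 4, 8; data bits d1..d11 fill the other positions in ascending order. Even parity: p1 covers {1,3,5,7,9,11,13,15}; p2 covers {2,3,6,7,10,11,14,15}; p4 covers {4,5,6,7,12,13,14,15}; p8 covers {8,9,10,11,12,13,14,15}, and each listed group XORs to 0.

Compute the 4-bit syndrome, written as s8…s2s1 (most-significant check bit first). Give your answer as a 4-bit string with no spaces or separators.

s1 (pos 1,3,5,7,9,11,13,15): 0⊕0⊕0⊕0⊕0⊕0⊕1⊕0 = 1
s2 (pos 2,3,6,7,10,11,14,15): 1⊕0⊕0⊕0⊕0⊕0⊕0⊕0 = 1
s4 (pos 4,5,6,7,12,13,14,15): 1⊕0⊕0⊕0⊕0⊕1⊕0⊕0 = 0
s8 (pos 8,9,10,11,12,13,14,15): 1⊕0⊕0⊕0⊕0⊕1⊕0⊕0 = 0
Syndrome s8…s1 = 0011 → error at position 3.

0011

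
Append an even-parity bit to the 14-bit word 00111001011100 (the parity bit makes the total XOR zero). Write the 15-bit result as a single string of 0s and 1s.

001110010111001

XOR of the 14 data bits: 0⊕0⊕1⊕1⊕1⊕0⊕0⊕1⊕0⊕1⊕1⊕1⊕0⊕0 = 1
Parity bit = 1 (so all 15 bits XOR to 0).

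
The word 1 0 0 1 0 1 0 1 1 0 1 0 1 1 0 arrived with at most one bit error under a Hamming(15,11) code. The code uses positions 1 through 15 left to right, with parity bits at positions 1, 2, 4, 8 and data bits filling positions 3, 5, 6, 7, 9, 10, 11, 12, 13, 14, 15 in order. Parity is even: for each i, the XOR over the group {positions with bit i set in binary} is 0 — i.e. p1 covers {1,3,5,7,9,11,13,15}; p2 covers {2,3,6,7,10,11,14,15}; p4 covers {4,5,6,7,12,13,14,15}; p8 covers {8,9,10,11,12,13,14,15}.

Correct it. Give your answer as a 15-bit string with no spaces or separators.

s1 (pos 1,3,5,7,9,11,13,15): 1⊕0⊕0⊕0⊕1⊕1⊕1⊕0 = 0
s2 (pos 2,3,6,7,10,11,14,15): 0⊕0⊕1⊕0⊕0⊕1⊕1⊕0 = 1
s4 (pos 4,5,6,7,12,13,14,15): 1⊕0⊕1⊕0⊕0⊕1⊕1⊕0 = 0
s8 (pos 8,9,10,11,12,13,14,15): 1⊕1⊕0⊕1⊕0⊕1⊕1⊕0 = 1
Syndrome s8…s1 = 1010 → error at position 10.
Flip position 10: 100101011010110 → 100101011110110

100101011110110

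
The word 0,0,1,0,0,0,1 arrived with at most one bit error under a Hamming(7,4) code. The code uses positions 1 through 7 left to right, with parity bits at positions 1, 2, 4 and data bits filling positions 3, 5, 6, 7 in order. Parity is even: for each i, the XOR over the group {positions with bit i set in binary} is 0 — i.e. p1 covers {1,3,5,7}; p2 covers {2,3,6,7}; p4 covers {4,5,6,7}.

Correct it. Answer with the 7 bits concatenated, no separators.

0011001

s1 (pos 1,3,5,7): 0⊕1⊕0⊕1 = 0
s2 (pos 2,3,6,7): 0⊕1⊕0⊕1 = 0
s4 (pos 4,5,6,7): 0⊕0⊕0⊕1 = 1
Syndrome s4…s1 = 100 → error at position 4.
Flip position 4: 0010001 → 0011001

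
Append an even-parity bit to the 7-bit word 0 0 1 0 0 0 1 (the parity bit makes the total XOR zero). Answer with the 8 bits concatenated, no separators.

XOR of the 7 data bits: 0⊕0⊕1⊕0⊕0⊕0⊕1 = 0
Parity bit = 0 (so all 8 bits XOR to 0).

00100010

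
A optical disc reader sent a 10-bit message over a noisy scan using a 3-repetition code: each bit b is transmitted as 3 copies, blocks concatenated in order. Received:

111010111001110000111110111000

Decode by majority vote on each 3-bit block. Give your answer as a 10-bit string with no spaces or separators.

Block 1 (111): 3 ones → 1
Block 2 (010): 1 one → 0
Block 3 (111): 3 ones → 1
Block 4 (001): 1 one → 0
Block 5 (110): 2 ones → 1
Block 6 (000): 0 ones → 0
Block 7 (111): 3 ones → 1
Block 8 (110): 2 ones → 1
Block 9 (111): 3 ones → 1
Block 10 (000): 0 ones → 0

1010101110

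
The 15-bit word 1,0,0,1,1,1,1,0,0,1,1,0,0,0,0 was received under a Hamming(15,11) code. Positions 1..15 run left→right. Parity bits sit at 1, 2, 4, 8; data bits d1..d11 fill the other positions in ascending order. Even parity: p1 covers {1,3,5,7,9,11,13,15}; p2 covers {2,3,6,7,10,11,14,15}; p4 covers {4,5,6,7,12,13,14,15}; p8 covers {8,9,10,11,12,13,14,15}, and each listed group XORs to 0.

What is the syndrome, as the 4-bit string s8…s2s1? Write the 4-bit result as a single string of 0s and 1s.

0000

s1 (pos 1,3,5,7,9,11,13,15): 1⊕0⊕1⊕1⊕0⊕1⊕0⊕0 = 0
s2 (pos 2,3,6,7,10,11,14,15): 0⊕0⊕1⊕1⊕1⊕1⊕0⊕0 = 0
s4 (pos 4,5,6,7,12,13,14,15): 1⊕1⊕1⊕1⊕0⊕0⊕0⊕0 = 0
s8 (pos 8,9,10,11,12,13,14,15): 0⊕0⊕1⊕1⊕0⊕0⊕0⊕0 = 0
Syndrome s8…s1 = 0000 → no error.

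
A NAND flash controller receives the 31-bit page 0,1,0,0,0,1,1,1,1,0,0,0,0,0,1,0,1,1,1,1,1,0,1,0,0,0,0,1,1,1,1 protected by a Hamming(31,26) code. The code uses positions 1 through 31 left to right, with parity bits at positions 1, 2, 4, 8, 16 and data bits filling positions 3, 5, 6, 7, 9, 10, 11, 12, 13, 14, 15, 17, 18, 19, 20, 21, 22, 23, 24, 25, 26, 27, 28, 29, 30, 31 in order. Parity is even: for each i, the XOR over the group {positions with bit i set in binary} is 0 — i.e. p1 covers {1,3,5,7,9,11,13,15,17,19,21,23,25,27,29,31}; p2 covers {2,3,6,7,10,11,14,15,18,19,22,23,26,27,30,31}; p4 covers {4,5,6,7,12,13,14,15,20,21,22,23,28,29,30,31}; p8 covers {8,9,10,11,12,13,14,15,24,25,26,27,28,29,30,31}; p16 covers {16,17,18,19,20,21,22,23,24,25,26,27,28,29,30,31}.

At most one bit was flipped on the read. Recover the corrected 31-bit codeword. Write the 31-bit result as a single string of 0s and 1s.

s1 (pos 1,3,5,7,9,11,13,15,17,19,21,23,25,27,29,31): 0⊕0⊕0⊕1⊕1⊕0⊕0⊕1⊕1⊕1⊕1⊕1⊕0⊕0⊕1⊕1 = 1
s2 (pos 2,3,6,7,10,11,14,15,18,19,22,23,26,27,30,31): 1⊕0⊕1⊕1⊕0⊕0⊕0⊕1⊕1⊕1⊕0⊕1⊕0⊕0⊕1⊕1 = 1
s4 (pos 4,5,6,7,12,13,14,15,20,21,22,23,28,29,30,31): 0⊕0⊕1⊕1⊕0⊕0⊕0⊕1⊕1⊕1⊕0⊕1⊕1⊕1⊕1⊕1 = 0
s8 (pos 8,9,10,11,12,13,14,15,24,25,26,27,28,29,30,31): 1⊕1⊕0⊕0⊕0⊕0⊕0⊕1⊕0⊕0⊕0⊕0⊕1⊕1⊕1⊕1 = 1
s16 (pos 16,17,18,19,20,21,22,23,24,25,26,27,28,29,30,31): 0⊕1⊕1⊕1⊕1⊕1⊕0⊕1⊕0⊕0⊕0⊕0⊕1⊕1⊕1⊕1 = 0
Syndrome s16…s1 = 01011 → error at position 11.
Flip position 11: 0100011110000010111110100001111 → 0100011110100010111110100001111

0100011110100010111110100001111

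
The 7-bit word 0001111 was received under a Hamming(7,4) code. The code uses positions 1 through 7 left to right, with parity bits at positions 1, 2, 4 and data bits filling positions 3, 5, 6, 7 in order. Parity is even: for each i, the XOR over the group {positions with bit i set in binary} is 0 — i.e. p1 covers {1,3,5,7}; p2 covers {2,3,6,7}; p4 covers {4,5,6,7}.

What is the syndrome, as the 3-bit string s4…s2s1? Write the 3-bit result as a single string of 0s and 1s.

000

s1 (pos 1,3,5,7): 0⊕0⊕1⊕1 = 0
s2 (pos 2,3,6,7): 0⊕0⊕1⊕1 = 0
s4 (pos 4,5,6,7): 1⊕1⊕1⊕1 = 0
Syndrome s4…s1 = 000 → no error.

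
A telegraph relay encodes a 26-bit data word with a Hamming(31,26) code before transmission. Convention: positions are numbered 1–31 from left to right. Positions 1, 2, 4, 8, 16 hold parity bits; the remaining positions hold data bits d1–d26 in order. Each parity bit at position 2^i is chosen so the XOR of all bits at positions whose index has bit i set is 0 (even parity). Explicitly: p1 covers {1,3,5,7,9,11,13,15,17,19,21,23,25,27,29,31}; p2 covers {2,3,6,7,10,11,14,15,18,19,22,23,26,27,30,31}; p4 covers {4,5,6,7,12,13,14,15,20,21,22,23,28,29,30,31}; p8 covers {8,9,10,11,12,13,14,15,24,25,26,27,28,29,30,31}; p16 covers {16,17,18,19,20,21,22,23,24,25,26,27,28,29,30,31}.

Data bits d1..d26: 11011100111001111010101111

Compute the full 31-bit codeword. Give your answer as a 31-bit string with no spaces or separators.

0010101111001110001111010101111

Place data at non-parity positions: p1 p2 1 p4 1 0 1 p8 1 1 0 0 1 1 1 p16 0 0 1 1 1 1 0 1 0 1 0 1 1 1 1
p1 (pos 1,3,5,7,9,11,13,15,17,19,21,23,25,27,29,31): XOR of data positions = 1⊕1⊕1⊕1⊕0⊕1⊕1⊕0⊕1⊕1⊕0⊕0⊕0⊕1⊕1 = 0
p2 (pos 2,3,6,7,10,11,14,15,18,19,22,23,26,27,30,31): XOR of data positions = 1⊕0⊕1⊕1⊕0⊕1⊕1⊕0⊕1⊕1⊕0⊕1⊕0⊕1⊕1 = 0
p4 (pos 4,5,6,7,12,13,14,15,20,21,22,23,28,29,30,31): XOR of data positions = 1⊕0⊕1⊕0⊕1⊕1⊕1⊕1⊕1⊕1⊕0⊕1⊕1⊕1⊕1 = 0
p8 (pos 8,9,10,11,12,13,14,15,24,25,26,27,28,29,30,31): XOR of data positions = 1⊕1⊕0⊕0⊕1⊕1⊕1⊕1⊕0⊕1⊕0⊕1⊕1⊕1⊕1 = 1
p16 (pos 16,17,18,19,20,21,22,23,24,25,26,27,28,29,30,31): XOR of data positions = 0⊕0⊕1⊕1⊕1⊕1⊕0⊕1⊕0⊕1⊕0⊕1⊕1⊕1⊕1 = 0
Codeword: 0010101111001110001111010101111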